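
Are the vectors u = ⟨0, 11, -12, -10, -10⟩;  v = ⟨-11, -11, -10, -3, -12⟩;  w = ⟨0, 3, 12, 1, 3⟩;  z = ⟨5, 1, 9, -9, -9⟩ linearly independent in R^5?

Place the vectors as rows of a 4×5 matrix and reduce to echelon form.
The reduction yields 4 nonzero rows, so the rank is 4.
Since rank = 4 (the number of vectors), the set is linearly independent.

linearly independent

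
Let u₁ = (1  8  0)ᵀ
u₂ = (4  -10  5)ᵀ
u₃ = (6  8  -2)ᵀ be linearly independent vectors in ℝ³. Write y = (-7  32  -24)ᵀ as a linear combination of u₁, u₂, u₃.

y = -3u₁ - 4u₂ + 2u₃

Since u₁, u₂, u₃ are independent, the coefficients expressing y are uniquely determined by a linear system.
Row-reducing the augmented matrix gives the unique coefficients (a₁, a₂, a₃) = (-3, -4, 2).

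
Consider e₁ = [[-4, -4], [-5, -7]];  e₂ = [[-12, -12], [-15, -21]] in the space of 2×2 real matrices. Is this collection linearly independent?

Take coordinates with respect to the standard basis {E₁₁, E₁₂, E₂₁, E₂₂}.
Row-reduce the matrix whose columns are e₁, e₂.
The reduction yields 1 nonzero row, so the rank is 1.
Since rank 1 < 2, the set is linearly dependent.
Indeed 3e₁ - e₂ = 0.

linearly dependent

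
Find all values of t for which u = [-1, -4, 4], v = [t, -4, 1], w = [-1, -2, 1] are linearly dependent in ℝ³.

The set is linearly dependent precisely when det[u; v; w] = 0.
The determinant works out to -4*t - 10.
Setting this to zero gives t = -5/2.

t = -5/2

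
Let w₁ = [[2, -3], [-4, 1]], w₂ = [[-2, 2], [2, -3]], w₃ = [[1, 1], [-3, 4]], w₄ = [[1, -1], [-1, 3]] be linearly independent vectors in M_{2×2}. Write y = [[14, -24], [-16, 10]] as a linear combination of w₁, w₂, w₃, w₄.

Work in coordinates with respect to the standard basis {E₁₁, E₁₂, E₂₁, E₂₂}.
Write y = a₁w₁ + … + a₄w₄ and equate components.
Back-substitution yields (a₁, …, a₄) = (4, -3, -3, 3).

y = 4w₁ - 3w₂ - 3w₃ + 3w₄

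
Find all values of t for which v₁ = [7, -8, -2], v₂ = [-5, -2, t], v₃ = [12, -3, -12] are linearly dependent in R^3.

Dependence holds iff the 3×3 matrix [v₁ v₂ v₃] is singular.
Cofactor expansion gives det = 570 - 75*t.
Solving 570 - 75*t = 0 yields t = 38/5.

t = 38/5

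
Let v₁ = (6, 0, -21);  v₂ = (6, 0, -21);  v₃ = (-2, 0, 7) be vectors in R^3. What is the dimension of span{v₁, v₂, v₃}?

Form the matrix with v₁, v₂, v₃ as columns and reduce.
There is 1 pivot column, so rank = 1.

1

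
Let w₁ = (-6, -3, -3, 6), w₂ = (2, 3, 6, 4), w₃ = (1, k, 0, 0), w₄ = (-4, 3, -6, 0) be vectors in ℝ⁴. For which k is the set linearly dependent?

The vectors are dependent exactly when the determinant of the matrix with rows w₁, w₂, w₃, w₄ vanishes.
Expanding, det = 24*k - 324.
Setting this to zero gives k = 27/2.

k = 27/2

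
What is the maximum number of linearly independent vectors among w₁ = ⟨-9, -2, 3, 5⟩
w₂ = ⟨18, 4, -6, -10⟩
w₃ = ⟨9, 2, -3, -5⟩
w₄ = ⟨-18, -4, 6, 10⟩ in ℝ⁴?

1

Row-reduce the 4×4 matrix with these as rows.
There is 1 pivot column, so rank = 1.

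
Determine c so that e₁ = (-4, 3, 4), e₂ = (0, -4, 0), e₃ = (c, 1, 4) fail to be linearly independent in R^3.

The vectors are dependent exactly when the determinant of the matrix with rows e₁, e₂, e₃ vanishes.
Expanding, det = 16*c + 64.
Setting this to zero gives c = -4.

c = -4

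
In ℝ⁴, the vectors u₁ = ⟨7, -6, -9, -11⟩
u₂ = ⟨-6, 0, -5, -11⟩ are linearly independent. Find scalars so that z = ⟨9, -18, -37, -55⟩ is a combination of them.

Solve the system with u₁, u₂ as columns and z as the right-hand side.
The system has the unique solution (α₁, α₂) = (3, 2).

z = 3u₁ + 2u₂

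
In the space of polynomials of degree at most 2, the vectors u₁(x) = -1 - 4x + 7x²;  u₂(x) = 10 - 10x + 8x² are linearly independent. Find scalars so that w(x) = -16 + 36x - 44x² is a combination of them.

Identify each element with its coordinate vector in ℝ³ via {1, x, x²}.
Since u₁, u₂ are independent, the coefficients expressing w are uniquely determined by a linear system.
Row-reducing the augmented matrix gives the unique coefficients (α₁, α₂) = (-4, -2).

w = -4u₁ - 2u₂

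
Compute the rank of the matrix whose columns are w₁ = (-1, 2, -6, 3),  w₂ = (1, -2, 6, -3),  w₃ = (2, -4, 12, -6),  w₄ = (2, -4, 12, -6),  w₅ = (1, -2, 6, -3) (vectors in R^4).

rank 1

Row-reduce the 5×4 matrix with these as rows.
There is 1 pivot column, so rank = 1.
(With 5 elements in a 4-dimensional space the rank is at most 4.)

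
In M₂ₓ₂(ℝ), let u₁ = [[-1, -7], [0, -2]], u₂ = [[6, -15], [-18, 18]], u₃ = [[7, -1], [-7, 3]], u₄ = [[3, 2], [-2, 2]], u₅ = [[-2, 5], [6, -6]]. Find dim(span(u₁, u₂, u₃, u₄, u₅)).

Use coordinates relative to {E₁₁, E₁₂, E₂₁, E₂₂}.
Apply Gaussian elimination to the matrix whose rows are u₁, u₂, u₃, u₄, u₅.
The echelon form has 4 nonzero rows, so the rank is 4.
(With 5 elements in a 4-dimensional space the rank is at most 4.)

dim = 4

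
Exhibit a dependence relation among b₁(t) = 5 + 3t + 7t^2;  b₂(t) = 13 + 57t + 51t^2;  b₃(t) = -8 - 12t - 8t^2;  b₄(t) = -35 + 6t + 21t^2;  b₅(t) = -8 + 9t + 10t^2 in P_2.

b₁ - 3b₂ - 13b₃ + 2b₄ = 0

Take coordinates with respect to {1, t, t^2}.
Solve the homogeneous system with b₁, b₂, b₃, b₄, b₅ as columns by row-reducing the coefficient matrix.
One solution (up to scaling) is (1, -3, -13, 2, 0).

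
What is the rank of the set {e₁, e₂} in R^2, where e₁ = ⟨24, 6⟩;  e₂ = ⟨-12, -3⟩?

rank 1

Row-reduce the 2×2 matrix with these as rows.
The echelon form has 1 nonzero row, so the rank is 1.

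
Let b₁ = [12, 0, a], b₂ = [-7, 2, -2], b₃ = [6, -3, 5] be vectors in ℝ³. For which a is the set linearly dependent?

Dependence holds iff the 3×3 matrix [b₁ b₂ b₃] is singular.
Cofactor expansion gives det = 9*a + 48.
Setting this to zero gives a = -16/3.

a = -16/3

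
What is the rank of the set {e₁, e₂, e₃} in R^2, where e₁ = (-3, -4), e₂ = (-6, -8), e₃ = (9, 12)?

1

Apply Gaussian elimination to the matrix whose rows are e₁, e₂, e₃.
Exactly 1 pivot survives; hence the rank is 1.
(With 3 elements in a 2-dimensional space the rank is at most 2.)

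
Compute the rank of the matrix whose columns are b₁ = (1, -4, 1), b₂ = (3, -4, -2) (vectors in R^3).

2

Form the matrix with b₁, b₂ as columns and reduce.
The echelon form has 2 nonzero rows, so the rank is 2.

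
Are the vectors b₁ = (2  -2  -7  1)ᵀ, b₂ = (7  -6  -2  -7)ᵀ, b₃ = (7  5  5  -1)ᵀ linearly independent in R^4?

Place the vectors as rows of a 3×4 matrix and reduce to echelon form.
The reduction yields 3 nonzero rows, so the rank is 3.
Since rank = 3 (the number of vectors), the set is linearly independent.

linearly independent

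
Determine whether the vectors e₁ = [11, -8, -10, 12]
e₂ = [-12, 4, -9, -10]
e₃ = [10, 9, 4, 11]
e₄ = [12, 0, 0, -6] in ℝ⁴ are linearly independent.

linearly independent

Row-reduce the matrix whose columns are e₁, e₂, e₃, e₄.
The reduction yields 4 nonzero rows, so the rank is 4.
Since rank = 4 (the number of vectors), the set is linearly independent.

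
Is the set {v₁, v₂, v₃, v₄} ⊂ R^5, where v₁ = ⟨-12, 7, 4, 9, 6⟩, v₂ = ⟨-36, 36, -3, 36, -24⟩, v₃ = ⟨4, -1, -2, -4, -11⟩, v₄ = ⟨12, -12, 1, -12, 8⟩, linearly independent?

One vector is a scalar multiple of another, so the set is dependent.

linearly dependent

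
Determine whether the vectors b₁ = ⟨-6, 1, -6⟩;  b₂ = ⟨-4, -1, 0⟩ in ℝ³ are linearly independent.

Place the vectors as rows of a 2×3 matrix and reduce to echelon form.
The reduction yields 2 nonzero rows, so the rank is 2.
Since rank = 2 (the number of vectors), the set is linearly independent.

linearly independent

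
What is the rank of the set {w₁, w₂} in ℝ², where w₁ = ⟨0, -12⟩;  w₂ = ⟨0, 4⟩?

Row-reduce the 2×2 matrix with these as rows.
The echelon form has 1 nonzero row, so the rank is 1.

rank 1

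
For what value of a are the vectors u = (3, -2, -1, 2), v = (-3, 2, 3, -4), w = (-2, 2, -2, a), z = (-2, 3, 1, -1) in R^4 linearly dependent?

a = 8/5

The set is linearly dependent precisely when det[u; v; w; z] = 0.
Cofactor expansion gives det = 10*a - 16.
Setting this to zero gives a = 8/5.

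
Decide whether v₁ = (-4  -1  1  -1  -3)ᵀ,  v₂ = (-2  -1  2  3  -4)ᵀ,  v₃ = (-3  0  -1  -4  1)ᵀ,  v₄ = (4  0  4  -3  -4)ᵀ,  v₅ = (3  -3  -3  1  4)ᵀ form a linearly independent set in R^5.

Form the 5×5 matrix with these as columns; its determinant is -133.
A nonzero determinant means the columns are linearly independent.

linearly independent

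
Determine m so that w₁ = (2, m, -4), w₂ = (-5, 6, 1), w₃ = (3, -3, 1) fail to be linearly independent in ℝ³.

m = -15/4

The vectors are dependent exactly when the determinant of the matrix with rows w₁, w₂, w₃ vanishes.
The determinant works out to 8*m + 30.
This vanishes exactly when m = -15/4.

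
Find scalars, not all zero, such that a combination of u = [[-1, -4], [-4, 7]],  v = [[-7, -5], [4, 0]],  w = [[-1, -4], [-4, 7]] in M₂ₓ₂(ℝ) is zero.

u - w = 0

Pass to coordinate vectors relative to the basis {E₁₁, E₁₂, E₂₁, E₂₂}.
Row-reduce the matrix with u, v, w as columns; the null space gives the coefficients.
The free variable yields coefficients (1, 0, -1) (any nonzero multiple also works).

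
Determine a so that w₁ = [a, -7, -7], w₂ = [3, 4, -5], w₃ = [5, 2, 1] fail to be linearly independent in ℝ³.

a = -21

The vectors are dependent exactly when the determinant of the matrix with rows w₁, w₂, w₃ vanishes.
The determinant works out to 14*a + 294.
Solving 14*a + 294 = 0 yields a = -21.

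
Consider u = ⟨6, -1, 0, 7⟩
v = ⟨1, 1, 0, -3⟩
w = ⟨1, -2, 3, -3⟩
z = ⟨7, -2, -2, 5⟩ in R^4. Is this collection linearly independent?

linearly independent

Place the vectors as rows of a 4×4 matrix and reduce to echelon form.
The reduction yields 4 nonzero rows, so the rank is 4.
Since rank = 4 (the number of vectors), the set is linearly independent.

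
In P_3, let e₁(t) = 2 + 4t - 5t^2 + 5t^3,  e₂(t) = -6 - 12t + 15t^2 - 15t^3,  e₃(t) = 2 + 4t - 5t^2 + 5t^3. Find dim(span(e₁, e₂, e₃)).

dim = 1

Represent each element by its coordinate vector in ℝ⁴.
Row-reduce the 3×4 matrix with these as rows.
Reduction leaves 1 leading entry, giving rank 1.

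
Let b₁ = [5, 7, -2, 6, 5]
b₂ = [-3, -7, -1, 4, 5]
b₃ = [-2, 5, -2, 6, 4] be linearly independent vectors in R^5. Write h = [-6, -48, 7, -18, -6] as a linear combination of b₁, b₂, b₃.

h = -b₁ + 3b₂ - 4b₃

Solve the system with b₁, b₂, b₃ as columns and h as the right-hand side.
Row-reducing the augmented matrix gives the unique coefficients (α₁, α₂, α₃) = (-1, 3, -4).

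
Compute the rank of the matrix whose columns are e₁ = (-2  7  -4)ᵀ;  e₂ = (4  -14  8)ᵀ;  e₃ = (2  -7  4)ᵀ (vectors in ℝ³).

Form the matrix with e₁, e₂, e₃ as columns and reduce.
Reduction leaves 1 leading entry, giving rank 1.

1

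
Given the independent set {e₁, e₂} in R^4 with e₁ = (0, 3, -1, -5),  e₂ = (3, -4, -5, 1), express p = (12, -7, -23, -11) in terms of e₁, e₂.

Write p = c₁e₁ + c₂e₂ and equate components.
Back-substitution yields (c₁, c₂) = (3, 4).

p = 3e₁ + 4e₂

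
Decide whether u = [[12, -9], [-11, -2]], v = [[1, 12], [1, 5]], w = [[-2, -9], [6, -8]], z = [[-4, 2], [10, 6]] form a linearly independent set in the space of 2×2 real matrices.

Take coordinates with respect to the standard basis {E₁₁, E₁₂, E₂₁, E₂₂}.
The matrix [u|v|w|z] has determinant 9090.
A nonzero determinant means the columns are linearly independent.

linearly independent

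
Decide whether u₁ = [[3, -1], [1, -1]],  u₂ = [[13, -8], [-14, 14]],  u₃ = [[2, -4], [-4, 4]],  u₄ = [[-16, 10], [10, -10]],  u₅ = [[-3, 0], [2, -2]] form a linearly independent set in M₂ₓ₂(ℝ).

Take coordinates with respect to the standard basis {E₁₁, E₁₂, E₂₁, E₂₂}.
There are 5 vectors in a 4-dimensional space, so they cannot be linearly independent.

linearly dependent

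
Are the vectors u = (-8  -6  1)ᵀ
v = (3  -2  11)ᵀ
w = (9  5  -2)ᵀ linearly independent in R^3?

Row-reduce the matrix whose columns are u, v, w.
The reduction yields 3 nonzero rows, so the rank is 3.
Since rank = 3 (the number of vectors), the set is linearly independent.

linearly independent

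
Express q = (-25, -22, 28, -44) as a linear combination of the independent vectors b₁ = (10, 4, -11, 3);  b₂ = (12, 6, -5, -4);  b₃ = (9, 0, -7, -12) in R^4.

Since b₁, b₂, b₃ are independent, the coefficients expressing q are uniquely determined by a linear system.
The system has the unique solution (α₁, α₂, α₃) = (-4, -1, 3).

q = -4b₁ - b₂ + 3b₃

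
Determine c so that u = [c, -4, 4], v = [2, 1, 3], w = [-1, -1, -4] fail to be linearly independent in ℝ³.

Place the vectors as rows of a 3×3 matrix; dependence ⇔ determinant zero.
Expanding, det = -c - 24.
Solving -c - 24 = 0 yields c = -24.

c = -24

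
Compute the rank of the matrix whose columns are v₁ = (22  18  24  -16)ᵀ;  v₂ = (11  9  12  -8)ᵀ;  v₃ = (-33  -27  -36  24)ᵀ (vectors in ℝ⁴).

1

Row-reduce the 3×4 matrix with these as rows.
There is 1 pivot column, so rank = 1.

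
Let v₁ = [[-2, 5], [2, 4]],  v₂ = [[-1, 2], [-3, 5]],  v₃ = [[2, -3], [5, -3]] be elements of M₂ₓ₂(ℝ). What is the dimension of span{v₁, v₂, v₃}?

dim = 3

Pass to coordinate vectors with respect to the basis {E₁₁, E₁₂, E₂₁, E₂₂}.
Put the 4×3 matrix [v₁|v₂|v₃] into echelon form.
Exactly 3 pivots survive; hence the rank is 3.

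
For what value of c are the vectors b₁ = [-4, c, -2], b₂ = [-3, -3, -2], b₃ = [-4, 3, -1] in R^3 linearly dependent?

Dependence holds iff the 3×3 matrix [b₁ b₂ b₃] is singular.
Expanding, det = 5*c + 6.
This vanishes exactly when c = -6/5.

c = -6/5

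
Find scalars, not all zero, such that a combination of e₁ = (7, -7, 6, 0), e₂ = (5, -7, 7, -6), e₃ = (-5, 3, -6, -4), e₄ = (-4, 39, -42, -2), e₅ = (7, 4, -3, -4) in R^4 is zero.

3e₂ - 2e₃ + e₄ - 3e₅ = 0

Set up α₁e₁ + … + α₅e₅ = 0 and solve the homogeneous system.
One solution (up to scaling) is (0, 3, -2, 1, -3).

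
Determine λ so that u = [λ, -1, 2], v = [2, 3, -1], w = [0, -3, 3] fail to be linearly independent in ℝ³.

λ = 1

Dependence holds iff the 3×3 matrix [u v w] is singular.
Expanding, det = 6*λ - 6.
This vanishes exactly when λ = 1.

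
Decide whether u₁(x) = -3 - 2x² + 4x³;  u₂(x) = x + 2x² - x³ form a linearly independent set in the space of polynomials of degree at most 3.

Write each element as a coordinate vector in ℝ⁴ using {1, x, …, x³}.
Place the vectors as rows of a 2×4 matrix and reduce to echelon form.
The reduction yields 2 nonzero rows, so the rank is 2.
Since rank = 2 (the number of vectors), the set is linearly independent.

linearly independent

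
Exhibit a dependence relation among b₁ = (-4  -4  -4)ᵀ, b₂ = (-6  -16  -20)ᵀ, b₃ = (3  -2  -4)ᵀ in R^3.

3b₁ - b₂ + 2b₃ = 0

Write the vectors as columns of a matrix and find a nonzero vector in its null space.
A generator of the null space is (3, -1, 2).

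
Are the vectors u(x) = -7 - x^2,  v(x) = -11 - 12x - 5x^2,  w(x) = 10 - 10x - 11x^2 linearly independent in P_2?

Take coordinates with respect to the standard basis {1, x, x^2}.
The matrix [u|v|w] has determinant -804.
A nonzero determinant means the columns are linearly independent.

linearly independent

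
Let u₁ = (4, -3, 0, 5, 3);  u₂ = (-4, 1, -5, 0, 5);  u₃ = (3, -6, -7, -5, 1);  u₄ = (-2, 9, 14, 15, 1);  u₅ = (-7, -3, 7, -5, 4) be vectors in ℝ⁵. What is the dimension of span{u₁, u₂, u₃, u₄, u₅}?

Apply Gaussian elimination to the matrix whose rows are u₁, u₂, u₃, u₄, u₅.
There are 4 pivot columns, so rank = 4.

4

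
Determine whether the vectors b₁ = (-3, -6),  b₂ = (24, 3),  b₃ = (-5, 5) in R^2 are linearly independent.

linearly dependent

There are 3 vectors in a 2-dimensional space, so they cannot be linearly independent.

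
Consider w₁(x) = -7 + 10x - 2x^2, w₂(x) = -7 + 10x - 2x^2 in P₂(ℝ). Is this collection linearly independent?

linearly dependent

Take coordinates with respect to the standard basis {1, x, x^2}.
Place the vectors as rows of a 2×3 matrix and reduce to echelon form.
The reduction yields 1 nonzero row, so the rank is 1.
Since rank 1 < 2, the set is linearly dependent.
Indeed w₁ - w₂ = 0.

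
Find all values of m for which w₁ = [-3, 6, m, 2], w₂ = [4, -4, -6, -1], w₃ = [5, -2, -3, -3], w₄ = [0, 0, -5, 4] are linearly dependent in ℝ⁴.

m = 21/4

The vectors are dependent exactly when the determinant of the matrix with rows w₁, w₂, w₃, w₄ vanishes.
Cofactor expansion gives det = 48*m - 252.
Setting this to zero gives m = 21/4.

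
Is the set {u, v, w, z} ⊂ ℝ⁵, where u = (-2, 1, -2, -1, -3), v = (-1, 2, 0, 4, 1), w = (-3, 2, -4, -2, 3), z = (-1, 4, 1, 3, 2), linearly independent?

Row-reduce the matrix whose columns are u, v, w, z.
The reduction yields 4 nonzero rows, so the rank is 4.
Since rank = 4 (the number of vectors), the set is linearly independent.

linearly independent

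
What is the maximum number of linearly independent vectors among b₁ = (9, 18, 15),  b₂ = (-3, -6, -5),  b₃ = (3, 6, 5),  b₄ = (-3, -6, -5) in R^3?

1

Put the 3×4 matrix [b₁|b₂|b₃|b₄] into echelon form.
The echelon form has 1 nonzero row, so the rank is 1.
(With 4 elements in a 3-dimensional space the rank is at most 3.)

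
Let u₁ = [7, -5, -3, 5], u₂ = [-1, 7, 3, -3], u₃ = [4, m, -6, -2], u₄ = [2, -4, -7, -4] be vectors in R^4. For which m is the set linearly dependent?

m = -24/7

The set is linearly dependent precisely when det[u₁; u₂; u₃; u₄] = 0.
Expanding, det = 196*m + 672.
Solving 196*m + 672 = 0 yields m = -24/7.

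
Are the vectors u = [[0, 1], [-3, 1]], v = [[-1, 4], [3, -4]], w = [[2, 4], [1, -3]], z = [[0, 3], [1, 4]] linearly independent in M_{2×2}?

linearly independent

Take coordinates with respect to the standard basis {E₁₁, E₁₂, E₂₁, E₂₂}.
Form the 4×4 matrix with these as columns; its determinant is 273.
A nonzero determinant means the columns are linearly independent.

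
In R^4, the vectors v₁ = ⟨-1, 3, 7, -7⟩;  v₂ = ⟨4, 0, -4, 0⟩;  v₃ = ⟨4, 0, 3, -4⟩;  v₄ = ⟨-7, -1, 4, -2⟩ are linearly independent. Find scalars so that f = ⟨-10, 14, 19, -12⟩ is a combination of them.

f = 4v₁ - 2v₂ - 3v₃ - 2v₄

Set up the augmented matrix [v₁ | v₂ | v₃ | v₄ | f] and row-reduce.
Row-reducing the augmented matrix gives the unique coefficients (a₁, …, a₄) = (4, -2, -3, -2).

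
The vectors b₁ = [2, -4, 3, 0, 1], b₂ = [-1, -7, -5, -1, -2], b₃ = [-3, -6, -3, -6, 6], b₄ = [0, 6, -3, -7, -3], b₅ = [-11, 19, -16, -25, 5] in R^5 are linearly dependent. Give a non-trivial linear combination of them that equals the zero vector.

Write the vectors as columns of a matrix and find a nonzero vector in its null space.
One solution (up to scaling) is (3, 1, -2, -2, 1).

3b₁ + b₂ - 2b₃ - 2b₄ + b₅ = 0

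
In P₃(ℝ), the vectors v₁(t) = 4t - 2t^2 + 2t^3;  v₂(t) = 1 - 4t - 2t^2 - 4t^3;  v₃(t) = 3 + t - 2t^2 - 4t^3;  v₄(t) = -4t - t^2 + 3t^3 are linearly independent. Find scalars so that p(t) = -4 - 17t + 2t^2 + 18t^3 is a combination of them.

p = -v₁ - v₂ - v₃ + 4v₄

Take coordinate vectors relative to {1, t, …, t^3}.
Write p = α₁v₁ + … + α₄v₄ and equate components.
Back-substitution yields (α₁, …, α₄) = (-1, -1, -1, 4).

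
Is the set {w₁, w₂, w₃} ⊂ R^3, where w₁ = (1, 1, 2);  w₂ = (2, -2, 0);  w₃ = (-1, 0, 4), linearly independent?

Row-reduce the matrix whose columns are w₁, w₂, w₃.
The reduction yields 3 nonzero rows, so the rank is 3.
Since rank = 3 (the number of vectors), the set is linearly independent.

linearly independent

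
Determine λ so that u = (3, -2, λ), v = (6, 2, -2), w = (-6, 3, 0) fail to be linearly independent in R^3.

λ = 1/5

Place the vectors as rows of a 3×3 matrix; dependence ⇔ determinant zero.
Expanding, det = 30*λ - 6.
This vanishes exactly when λ = 1/5.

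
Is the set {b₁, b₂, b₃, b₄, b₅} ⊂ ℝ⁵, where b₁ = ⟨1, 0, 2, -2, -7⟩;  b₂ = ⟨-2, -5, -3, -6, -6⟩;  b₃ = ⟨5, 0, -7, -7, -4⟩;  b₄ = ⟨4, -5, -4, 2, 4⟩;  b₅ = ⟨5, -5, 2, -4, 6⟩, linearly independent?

The matrix [b₁|b₂|b₃|b₄|b₅] has determinant 32445.
A nonzero determinant means the columns are linearly independent.

linearly independent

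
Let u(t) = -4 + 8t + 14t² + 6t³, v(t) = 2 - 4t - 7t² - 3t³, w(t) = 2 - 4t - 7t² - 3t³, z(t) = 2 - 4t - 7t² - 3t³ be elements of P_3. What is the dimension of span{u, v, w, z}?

Pass to coordinate vectors with respect to the basis {1, t, …, t³}.
Put the 4×4 matrix [u|v|w|z] into echelon form.
There is 1 pivot column, so rank = 1.

1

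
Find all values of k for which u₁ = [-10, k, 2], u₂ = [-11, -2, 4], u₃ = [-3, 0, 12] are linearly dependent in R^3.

k = -19/10

The set is linearly dependent precisely when det[u₁; u₂; u₃] = 0.
Cofactor expansion gives det = 120*k + 228.
This vanishes exactly when k = -19/10.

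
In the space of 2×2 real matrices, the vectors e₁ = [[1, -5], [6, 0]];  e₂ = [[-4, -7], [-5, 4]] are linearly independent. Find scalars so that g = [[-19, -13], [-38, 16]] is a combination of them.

g = -3e₁ + 4e₂

Take coordinate vectors relative to {E₁₁, E₁₂, E₂₁, E₂₂}.
Write g = a₁e₁ + a₂e₂ and equate components.
Row-reducing the augmented matrix gives the unique coefficients (a₁, a₂) = (-3, 4).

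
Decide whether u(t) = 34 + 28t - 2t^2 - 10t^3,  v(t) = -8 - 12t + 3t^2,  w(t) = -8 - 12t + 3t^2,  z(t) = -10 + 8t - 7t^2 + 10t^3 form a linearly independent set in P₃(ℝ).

linearly dependent

Take coordinates with respect to the standard basis {1, t, …, t^3}.
Place the vectors as rows of a 4×4 matrix and reduce to echelon form.
The reduction yields 2 nonzero rows, so the rank is 2.
Since rank 2 < 4, the set is linearly dependent.
Indeed v - w = 0.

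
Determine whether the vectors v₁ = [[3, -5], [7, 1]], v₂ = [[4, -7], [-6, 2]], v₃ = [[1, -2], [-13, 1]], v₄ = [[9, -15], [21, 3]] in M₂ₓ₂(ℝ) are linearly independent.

Write each element as a coordinate vector in ℝ⁴ using {E₁₁, E₁₂, E₂₁, E₂₂}.
The matrix [v₁|v₂|v₃|v₄] has determinant 0.
A zero determinant means the columns are linearly dependent.

linearly dependent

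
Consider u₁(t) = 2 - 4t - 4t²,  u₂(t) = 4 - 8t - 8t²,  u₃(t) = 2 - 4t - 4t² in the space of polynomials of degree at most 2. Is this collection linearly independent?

Take coordinates with respect to the standard basis {1, t, t²}.
Form the 3×3 matrix with these as columns; its determinant is 0.
A zero determinant means the columns are linearly dependent.

linearly dependent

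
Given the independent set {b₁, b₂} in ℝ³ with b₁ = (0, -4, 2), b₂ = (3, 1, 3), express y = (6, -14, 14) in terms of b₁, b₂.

y = 4b₁ + 2b₂

Write y = α₁b₁ + α₂b₂ and equate components.
Back-substitution yields (α₁, α₂) = (4, 2).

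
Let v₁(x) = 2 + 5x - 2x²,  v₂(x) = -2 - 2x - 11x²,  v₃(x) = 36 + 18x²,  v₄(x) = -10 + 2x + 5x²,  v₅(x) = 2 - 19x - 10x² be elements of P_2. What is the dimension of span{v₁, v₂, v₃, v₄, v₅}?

dim = 3

Pass to coordinate vectors with respect to the basis {1, x, x²}.
Row-reduce the 5×3 matrix with these as rows.
Reduction leaves 3 leading entries, giving rank 3.
(With 5 elements in a 3-dimensional space the rank is at most 3.)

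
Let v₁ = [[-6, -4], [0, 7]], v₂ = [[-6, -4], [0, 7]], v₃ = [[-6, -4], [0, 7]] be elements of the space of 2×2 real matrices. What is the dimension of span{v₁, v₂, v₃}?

1

Use coordinates relative to {E₁₁, E₁₂, E₂₁, E₂₂}.
Form the matrix with v₁, v₂, v₃ as columns and reduce.
There is 1 pivot column, so rank = 1.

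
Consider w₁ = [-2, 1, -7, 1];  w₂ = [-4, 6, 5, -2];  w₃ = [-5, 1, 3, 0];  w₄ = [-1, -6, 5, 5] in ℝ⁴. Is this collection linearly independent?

Row-reduce the matrix whose columns are w₁, w₂, w₃, w₄.
The reduction yields 4 nonzero rows, so the rank is 4.
Since rank = 4 (the number of vectors), the set is linearly independent.

linearly independent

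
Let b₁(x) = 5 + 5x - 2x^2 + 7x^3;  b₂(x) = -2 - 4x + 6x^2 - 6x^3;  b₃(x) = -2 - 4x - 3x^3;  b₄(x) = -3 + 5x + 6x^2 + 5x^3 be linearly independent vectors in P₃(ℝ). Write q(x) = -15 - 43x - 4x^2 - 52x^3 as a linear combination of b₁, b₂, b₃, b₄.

Take coordinate vectors relative to {1, x, …, x^3}.
Solve the system with b₁, b₂, b₃, b₄ as columns and q as the right-hand side.
Back-substitution yields (a₁, …, a₄) = (-4, 1, 1, -3).

q = -4b₁ + b₂ + b₃ - 3b₄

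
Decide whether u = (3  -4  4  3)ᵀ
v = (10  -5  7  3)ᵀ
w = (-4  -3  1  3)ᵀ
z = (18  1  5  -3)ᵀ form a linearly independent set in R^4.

The matrix [u|v|w|z] has determinant 0.
A zero determinant means the columns are linearly dependent.

linearly dependent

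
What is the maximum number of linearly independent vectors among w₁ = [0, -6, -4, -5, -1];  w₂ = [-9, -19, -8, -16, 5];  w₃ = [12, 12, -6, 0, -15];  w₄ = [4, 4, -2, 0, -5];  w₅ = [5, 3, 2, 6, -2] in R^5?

3

Apply Gaussian elimination to the matrix whose rows are w₁, w₂, w₃, w₄, w₅.
Reduction leaves 3 leading entries, giving rank 3.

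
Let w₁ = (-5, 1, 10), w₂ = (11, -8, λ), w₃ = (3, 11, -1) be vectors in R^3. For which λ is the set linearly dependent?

Place the vectors as rows of a 3×3 matrix; dependence ⇔ determinant zero.
Expanding, det = 58*λ + 1421.
This vanishes exactly when λ = -49/2.

λ = -49/2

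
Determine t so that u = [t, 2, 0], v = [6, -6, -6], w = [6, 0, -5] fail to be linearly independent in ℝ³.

Dependence holds iff the 3×3 matrix [u v w] is singular.
The determinant works out to 30*t - 12.
This vanishes exactly when t = 2/5.

t = 2/5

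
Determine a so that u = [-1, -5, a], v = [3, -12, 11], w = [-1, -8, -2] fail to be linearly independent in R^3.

a = -29/12

The set is linearly dependent precisely when det[u; v; w] = 0.
Cofactor expansion gives det = -36*a - 87.
Setting this to zero gives a = -29/12.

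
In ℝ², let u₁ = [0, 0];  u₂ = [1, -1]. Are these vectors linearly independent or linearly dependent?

linearly dependent

One of the vectors is the zero vector, so the set is linearly dependent.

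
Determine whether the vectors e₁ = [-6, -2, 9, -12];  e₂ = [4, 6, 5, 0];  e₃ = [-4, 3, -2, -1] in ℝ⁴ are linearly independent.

linearly independent

Row-reduce the matrix whose columns are e₁, e₂, e₃.
The reduction yields 3 nonzero rows, so the rank is 3.
Since rank = 3 (the number of vectors), the set is linearly independent.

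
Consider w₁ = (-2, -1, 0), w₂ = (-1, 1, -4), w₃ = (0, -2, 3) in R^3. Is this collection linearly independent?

linearly independent

Form the 3×3 matrix with these as columns; its determinant is 7.
A nonzero determinant means the columns are linearly independent.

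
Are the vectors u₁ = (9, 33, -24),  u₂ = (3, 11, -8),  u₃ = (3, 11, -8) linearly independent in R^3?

Two of the vectors are equal, giving an immediate dependence.

linearly dependent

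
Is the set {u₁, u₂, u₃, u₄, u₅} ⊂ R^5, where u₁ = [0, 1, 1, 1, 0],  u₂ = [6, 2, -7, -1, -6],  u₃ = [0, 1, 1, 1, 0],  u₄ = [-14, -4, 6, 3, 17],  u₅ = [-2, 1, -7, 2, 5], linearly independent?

linearly dependent

Two of the vectors are equal, giving an immediate dependence.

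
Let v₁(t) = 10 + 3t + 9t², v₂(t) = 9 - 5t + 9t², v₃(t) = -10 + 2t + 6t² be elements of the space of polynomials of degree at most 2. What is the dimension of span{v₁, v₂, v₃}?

Represent each element by its coordinate vector in ℝ³.
Row-reduce the 3×3 matrix with these as rows.
There are 3 pivot columns, so rank = 3.

3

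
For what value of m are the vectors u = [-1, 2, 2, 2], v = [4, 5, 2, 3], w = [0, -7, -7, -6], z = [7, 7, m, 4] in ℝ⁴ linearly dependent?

m = 7

The vectors are dependent exactly when the determinant of the matrix with rows u, v, w, z vanishes.
The determinant works out to 7 - m.
Setting this to zero gives m = 7.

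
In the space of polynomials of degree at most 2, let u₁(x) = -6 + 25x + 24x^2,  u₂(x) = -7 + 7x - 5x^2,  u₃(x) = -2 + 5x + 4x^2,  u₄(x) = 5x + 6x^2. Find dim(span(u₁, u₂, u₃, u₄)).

3

Use coordinates relative to {1, x, x^2}.
Put the 3×4 matrix [u₁|u₂|u₃|u₄] into echelon form.
There are 3 pivot columns, so rank = 3.
(With 4 elements in a 3-dimensional space the rank is at most 3.)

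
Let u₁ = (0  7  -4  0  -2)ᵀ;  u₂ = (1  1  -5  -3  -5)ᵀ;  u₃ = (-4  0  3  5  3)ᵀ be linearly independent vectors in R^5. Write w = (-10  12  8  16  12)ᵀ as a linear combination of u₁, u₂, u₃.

Write w = c₁u₁ + … + c₃u₃ and equate components.
Row-reducing the augmented matrix gives the unique coefficients (c₁, c₂, c₃) = (2, -2, 2).

w = 2u₁ - 2u₂ + 2u₃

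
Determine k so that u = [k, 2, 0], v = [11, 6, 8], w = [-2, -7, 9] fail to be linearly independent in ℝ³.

Place the vectors as rows of a 3×3 matrix; dependence ⇔ determinant zero.
The determinant works out to 110*k - 230.
Setting this to zero gives k = 23/11.

k = 23/11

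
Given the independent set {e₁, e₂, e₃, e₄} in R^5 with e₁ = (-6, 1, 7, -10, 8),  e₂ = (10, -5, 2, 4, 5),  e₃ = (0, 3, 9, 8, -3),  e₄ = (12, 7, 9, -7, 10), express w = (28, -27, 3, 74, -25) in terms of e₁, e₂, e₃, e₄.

w = -2e₁ + 4e₂ + 3e₃ - 2e₄

Since e₁, e₂, e₃, e₄ are independent, the coefficients expressing w are uniquely determined by a linear system.
The system has the unique solution (c₁, …, c₄) = (-2, 4, 3, -2).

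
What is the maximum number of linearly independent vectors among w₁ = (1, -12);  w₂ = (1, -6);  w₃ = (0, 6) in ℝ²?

2

Apply Gaussian elimination to the matrix whose rows are w₁, w₂, w₃.
There are 2 pivot columns, so rank = 2.
(With 3 elements in a 2-dimensional space the rank is at most 2.)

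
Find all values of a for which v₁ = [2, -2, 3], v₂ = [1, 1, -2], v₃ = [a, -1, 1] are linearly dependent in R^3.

a = 3

Dependence holds iff the 3×3 matrix [v₁ v₂ v₃] is singular.
The determinant works out to a - 3.
Solving a - 3 = 0 yields a = 3.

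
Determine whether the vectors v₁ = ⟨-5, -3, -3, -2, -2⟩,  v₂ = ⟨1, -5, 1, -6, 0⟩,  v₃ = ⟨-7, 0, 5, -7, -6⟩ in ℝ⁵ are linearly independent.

Row-reduce the matrix whose columns are v₁, v₂, v₃.
The reduction yields 3 nonzero rows, so the rank is 3.
Since rank = 3 (the number of vectors), the set is linearly independent.

linearly independent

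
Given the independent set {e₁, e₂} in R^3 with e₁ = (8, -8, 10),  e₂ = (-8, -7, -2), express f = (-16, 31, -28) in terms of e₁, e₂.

Since e₁, e₂ are independent, the coefficients expressing f are uniquely determined by a linear system.
The system has the unique solution (c₁, c₂) = (-3, -1).

f = -3e₁ - e₂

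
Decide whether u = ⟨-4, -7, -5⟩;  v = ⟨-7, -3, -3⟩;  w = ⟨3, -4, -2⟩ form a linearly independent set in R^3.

Place the vectors as rows of a 3×3 matrix and reduce to echelon form.
The reduction yields 2 nonzero rows, so the rank is 2.
Since rank 2 < 3, the set is linearly dependent.
Indeed u - v - w = 0.

linearly dependent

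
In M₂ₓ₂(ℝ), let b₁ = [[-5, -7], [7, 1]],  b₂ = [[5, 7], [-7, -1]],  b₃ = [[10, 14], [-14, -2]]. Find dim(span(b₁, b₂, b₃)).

1

Represent each element by its coordinate vector in ℝ⁴.
Put the 4×3 matrix [b₁|b₂|b₃] into echelon form.
The echelon form has 1 nonzero row, so the rank is 1.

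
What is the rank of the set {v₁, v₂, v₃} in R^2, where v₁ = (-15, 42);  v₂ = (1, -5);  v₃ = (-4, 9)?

2

Apply Gaussian elimination to the matrix whose rows are v₁, v₂, v₃.
There are 2 pivot columns, so rank = 2.
(With 3 elements in a 2-dimensional space the rank is at most 2.)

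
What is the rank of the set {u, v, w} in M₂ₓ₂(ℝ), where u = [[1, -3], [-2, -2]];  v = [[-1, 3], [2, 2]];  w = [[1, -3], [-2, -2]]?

rank 1

Pass to coordinate vectors with respect to the basis {E₁₁, E₁₂, E₂₁, E₂₂}.
Row-reduce the 3×4 matrix with these as rows.
There is 1 pivot column, so rank = 1.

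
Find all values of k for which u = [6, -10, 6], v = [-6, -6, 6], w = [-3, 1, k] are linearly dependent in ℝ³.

k = 0

Place the vectors as rows of a 3×3 matrix; dependence ⇔ determinant zero.
Expanding, det = -96*k.
Setting this to zero gives k = 0.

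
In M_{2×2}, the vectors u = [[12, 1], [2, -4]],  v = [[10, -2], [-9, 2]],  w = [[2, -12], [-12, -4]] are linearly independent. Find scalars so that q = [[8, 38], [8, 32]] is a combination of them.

q = -2u + 4v - 4w

Identify each element with its coordinate vector in ℝ⁴ via {E₁₁, E₁₂, E₂₁, E₂₂}.
Since u, v, w are independent, the coefficients expressing q are uniquely determined by a linear system.
Row-reducing the augmented matrix gives the unique coefficients (α₁, α₂, α₃) = (-2, 4, -4).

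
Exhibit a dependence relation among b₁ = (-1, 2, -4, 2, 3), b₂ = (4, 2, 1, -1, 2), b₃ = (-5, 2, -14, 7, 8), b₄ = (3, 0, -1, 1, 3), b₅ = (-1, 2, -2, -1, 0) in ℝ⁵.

2b₁ - 2b₂ - b₃ + 2b₄ + b₅ = 0

Solve the homogeneous system with b₁, b₂, b₃, b₄, b₅ as columns by row-reducing the coefficient matrix.
One solution (up to scaling) is (2, -2, -1, 2, 1).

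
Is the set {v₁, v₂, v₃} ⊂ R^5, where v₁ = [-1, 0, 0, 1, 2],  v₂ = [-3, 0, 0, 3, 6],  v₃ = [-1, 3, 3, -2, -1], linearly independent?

One vector is a scalar multiple of another, so the set is dependent.

linearly dependent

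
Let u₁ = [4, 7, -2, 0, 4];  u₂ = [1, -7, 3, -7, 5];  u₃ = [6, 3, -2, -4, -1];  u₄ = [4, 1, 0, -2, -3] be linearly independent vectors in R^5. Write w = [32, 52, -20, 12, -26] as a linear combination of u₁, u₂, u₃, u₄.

w = 2u₁ - 4u₂ + 2u₃ + 4u₄

Solve the system with u₁, u₂, u₃, u₄ as columns and w as the right-hand side.
The system has the unique solution (a₁, …, a₄) = (2, -4, 2, 4).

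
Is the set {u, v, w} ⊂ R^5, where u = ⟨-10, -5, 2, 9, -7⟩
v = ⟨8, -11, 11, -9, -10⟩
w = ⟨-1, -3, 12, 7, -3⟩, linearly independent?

linearly independent

Row-reduce the matrix whose columns are u, v, w.
The reduction yields 3 nonzero rows, so the rank is 3.
Since rank = 3 (the number of vectors), the set is linearly independent.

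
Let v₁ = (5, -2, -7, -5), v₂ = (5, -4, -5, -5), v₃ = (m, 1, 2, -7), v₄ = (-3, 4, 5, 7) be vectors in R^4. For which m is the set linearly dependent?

m = -31/3

Place the vectors as rows of a 4×4 matrix; dependence ⇔ determinant zero.
The determinant works out to -36*m - 372.
This vanishes exactly when m = -31/3.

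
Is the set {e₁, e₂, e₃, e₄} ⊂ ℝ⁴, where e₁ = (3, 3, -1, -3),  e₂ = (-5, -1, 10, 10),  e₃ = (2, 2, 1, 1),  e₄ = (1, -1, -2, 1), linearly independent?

Place the vectors as rows of a 4×4 matrix and reduce to echelon form.
The reduction yields 3 nonzero rows, so the rank is 3.
Since rank 3 < 4, the set is linearly dependent.
Indeed 3e₁ + e₂ - 3e₃ + 2e₄ = 0.

linearly dependent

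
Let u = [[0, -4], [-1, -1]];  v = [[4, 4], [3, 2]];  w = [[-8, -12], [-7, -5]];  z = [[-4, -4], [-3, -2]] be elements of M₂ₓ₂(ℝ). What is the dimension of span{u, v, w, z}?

2

Represent each element by its coordinate vector in ℝ⁴.
Apply Gaussian elimination to the matrix whose rows are u, v, w, z.
The echelon form has 2 nonzero rows, so the rank is 2.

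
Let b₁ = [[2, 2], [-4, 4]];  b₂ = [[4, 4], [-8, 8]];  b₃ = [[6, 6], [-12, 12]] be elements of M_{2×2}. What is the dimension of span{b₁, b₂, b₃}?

Represent each element by its coordinate vector in ℝ⁴.
Row-reduce the 3×4 matrix with these as rows.
Reduction leaves 1 leading entry, giving rank 1.

dim = 1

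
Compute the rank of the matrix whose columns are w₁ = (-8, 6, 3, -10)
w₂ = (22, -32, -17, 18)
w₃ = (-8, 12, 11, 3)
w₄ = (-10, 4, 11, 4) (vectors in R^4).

3

Put the 4×4 matrix [w₁|w₂|w₃|w₄] into echelon form.
There are 3 pivot columns, so rank = 3.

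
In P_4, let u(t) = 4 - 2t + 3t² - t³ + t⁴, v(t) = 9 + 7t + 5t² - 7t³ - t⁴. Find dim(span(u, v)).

2

Pass to coordinate vectors with respect to the basis {1, t, …, t⁴}.
Apply Gaussian elimination to the matrix whose rows are u, v.
The echelon form has 2 nonzero rows, so the rank is 2.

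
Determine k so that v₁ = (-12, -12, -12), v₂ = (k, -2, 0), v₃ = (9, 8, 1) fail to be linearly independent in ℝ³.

k = -16/7

The set is linearly dependent precisely when det[v₁; v₂; v₃] = 0.
Cofactor expansion gives det = -84*k - 192.
Solving -84*k - 192 = 0 yields k = -16/7.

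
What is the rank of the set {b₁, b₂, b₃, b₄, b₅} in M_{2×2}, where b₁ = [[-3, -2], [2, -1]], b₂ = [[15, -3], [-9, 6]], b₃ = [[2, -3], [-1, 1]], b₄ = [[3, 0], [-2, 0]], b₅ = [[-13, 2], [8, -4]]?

Pass to coordinate vectors with respect to the basis {E₁₁, E₁₂, E₂₁, E₂₂}.
Form the matrix with b₁, b₂, b₃, b₄, b₅ as columns and reduce.
Reduction leaves 3 leading entries, giving rank 3.
(With 5 elements in a 4-dimensional space the rank is at most 4.)

3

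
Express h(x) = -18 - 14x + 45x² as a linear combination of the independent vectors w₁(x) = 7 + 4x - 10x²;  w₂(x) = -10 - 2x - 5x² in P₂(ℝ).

h = -4w₁ - w₂

Work in coordinates with respect to the standard basis {1, x, x²}.
Solve the system with w₁, w₂ as columns and h as the right-hand side.
Row-reducing the augmented matrix gives the unique coefficients (a₁, a₂) = (-4, -1).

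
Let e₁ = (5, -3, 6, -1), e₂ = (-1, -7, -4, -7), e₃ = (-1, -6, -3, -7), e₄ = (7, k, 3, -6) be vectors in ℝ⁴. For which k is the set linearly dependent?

Dependence holds iff the 4×4 matrix [e₁ e₂ e₃ e₄] is singular.
Expanding, det = 36*k + 456.
Solving 36*k + 456 = 0 yields k = -38/3.

k = -38/3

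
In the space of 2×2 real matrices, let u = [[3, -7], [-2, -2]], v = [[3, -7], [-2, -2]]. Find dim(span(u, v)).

1

Represent each element by its coordinate vector in ℝ⁴.
Form the matrix with u, v as columns and reduce.
The echelon form has 1 nonzero row, so the rank is 1.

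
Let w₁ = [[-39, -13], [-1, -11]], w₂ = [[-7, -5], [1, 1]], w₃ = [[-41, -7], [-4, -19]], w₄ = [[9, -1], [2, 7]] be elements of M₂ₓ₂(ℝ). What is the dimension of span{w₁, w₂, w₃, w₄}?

Pass to coordinate vectors with respect to the basis {E₁₁, E₁₂, E₂₁, E₂₂}.
Row-reduce the 4×4 matrix with these as rows.
Reduction leaves 2 leading entries, giving rank 2.

dim = 2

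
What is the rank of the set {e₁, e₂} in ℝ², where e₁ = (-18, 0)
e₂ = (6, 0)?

1

Put the 2×2 matrix [e₁|e₂] into echelon form.
Reduction leaves 1 leading entry, giving rank 1.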